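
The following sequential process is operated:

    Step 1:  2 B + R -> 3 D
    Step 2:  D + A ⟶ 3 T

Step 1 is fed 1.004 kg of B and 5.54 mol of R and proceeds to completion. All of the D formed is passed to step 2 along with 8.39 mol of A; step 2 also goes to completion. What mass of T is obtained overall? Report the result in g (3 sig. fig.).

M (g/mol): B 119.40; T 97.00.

Step 1:
n(B) = 1.004×1000 / 119.40 = 8.409 mol
n(R) = 5.540 mol
n/ν for B = 8.409/2 = 4.205
n/ν for R = 5.540/1 = 5.540
Smallest n/ν is B → limiting reagent.
n(D) produced = (3/2) × 8.409 = 12.61 mol
Step 2:
n(D) available = 12.61 mol
n(A) = 8.390 mol
n/ν for D = 12.61/1 = 12.61
n/ν for A = 8.390/1 = 8.390
Smallest n/ν is A → limiting reagent.
n(T) = (3/1) × 8.390 = 25.17 mol
mass = 25.17 × 97.00 = 2441 g

2440 g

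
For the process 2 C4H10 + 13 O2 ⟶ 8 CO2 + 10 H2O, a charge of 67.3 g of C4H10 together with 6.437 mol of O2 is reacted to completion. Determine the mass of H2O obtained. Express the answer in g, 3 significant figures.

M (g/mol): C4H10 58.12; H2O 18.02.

n(C4H10) = 67.30 / 58.12 = 1.158 mol
n(O2) = 6.437 mol
n/ν → C4H10: 0.5790, O2: 0.4952; O2 is limiting.
n(H2O) = (10/13) × 6.437 = 4.952 mol
mass = 4.952 × 18.02 = 89.24 g

89.2 g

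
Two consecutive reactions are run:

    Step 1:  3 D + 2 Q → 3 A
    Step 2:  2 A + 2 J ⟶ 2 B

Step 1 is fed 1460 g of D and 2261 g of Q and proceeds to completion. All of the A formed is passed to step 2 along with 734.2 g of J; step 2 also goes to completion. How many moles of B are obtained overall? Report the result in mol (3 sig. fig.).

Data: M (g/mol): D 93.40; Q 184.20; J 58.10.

12.6 mol

Step 1:
n(D) = 1460 / 93.40 = 15.63 mol
n(Q) = 2261 / 184.20 = 12.27 mol
n/ν → D: 5.210, Q: 6.135; D is limiting.
n(A) produced = (3/3) × 15.63 = 15.63 mol
Step 2:
n(A) available = 15.63 mol
n(J) = 734.2 / 58.10 = 12.64 mol
n/ν → A: 7.815, J: 6.320; J is limiting.
n(B) = (2/2) × 12.64 = 12.64 mol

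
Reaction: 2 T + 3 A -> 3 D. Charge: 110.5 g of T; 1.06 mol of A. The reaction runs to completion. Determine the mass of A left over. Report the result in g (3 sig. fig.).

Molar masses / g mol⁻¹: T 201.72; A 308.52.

n(T) = 110.5 / 201.72 = 0.5478 mol
n(A) = 1.060 mol
n/ν for T = 0.5478/2 = 0.2739
n/ν for A = 1.060/3 = 0.3533
Smallest n/ν is T → limiting reagent.
A consumed = (3/2) × 0.5478 = 0.8217 mol
A remaining = 1.060 − 0.8217 = 0.2383 mol
mass = 0.2383 × 308.52 = 73.52 g

73.5 g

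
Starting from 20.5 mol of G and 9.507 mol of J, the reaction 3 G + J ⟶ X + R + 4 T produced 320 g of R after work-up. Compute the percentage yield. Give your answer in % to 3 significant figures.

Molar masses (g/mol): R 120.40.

38.9 %

n(G) = 20.50 mol
n(J) = 9.507 mol
n/ν for G = 20.50/3 = 6.833
n/ν for J = 9.507/1 = 9.507
Smallest n/ν is G → limiting reagent.
theoretical n(R) = (1/3) × 20.50 = 6.833 mol → 822.7 g
% yield = 320 / 822.7 × 100 = 38.90 %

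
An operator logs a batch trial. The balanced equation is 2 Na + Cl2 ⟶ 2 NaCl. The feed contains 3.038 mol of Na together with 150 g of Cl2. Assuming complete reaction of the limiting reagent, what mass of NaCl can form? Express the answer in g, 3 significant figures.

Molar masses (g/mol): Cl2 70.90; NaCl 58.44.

n(Na) = 3.038 mol
n(Cl2) = 150.0 / 70.90 = 2.116 mol
n/ν for Na = 3.038/2 = 1.519
n/ν for Cl2 = 2.116/1 = 2.116
Smallest n/ν is Na → limiting reagent.
n(NaCl) = (2/2) × 3.038 = 3.038 mol
mass = 3.038 × 58.44 = 177.5 g

178 g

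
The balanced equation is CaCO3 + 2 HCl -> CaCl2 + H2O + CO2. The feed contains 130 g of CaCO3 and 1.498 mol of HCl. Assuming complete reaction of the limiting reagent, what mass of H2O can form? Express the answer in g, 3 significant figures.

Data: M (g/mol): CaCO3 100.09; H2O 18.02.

n(CaCO3) = 130.0 / 100.09 = 1.299 mol
n(HCl) = 1.498 mol
n/ν for CaCO3 = 1.299/1 = 1.299
n/ν for HCl = 1.498/2 = 0.7490
Smallest n/ν is HCl → limiting reagent.
n(H2O) = (1/2) × 1.498 = 0.7490 mol
mass = 0.7490 × 18.02 = 13.50 g

13.5 g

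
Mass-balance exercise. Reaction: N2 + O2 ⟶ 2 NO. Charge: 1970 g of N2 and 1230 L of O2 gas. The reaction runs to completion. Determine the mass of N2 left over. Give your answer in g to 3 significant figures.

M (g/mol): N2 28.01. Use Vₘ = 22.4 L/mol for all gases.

n(N2) = 1970 / 28.01 = 70.33 mol
n(O2) = 1230 / 22.4 = 54.91 mol
n/ν → N2: 70.33, O2: 54.91; O2 is limiting.
N2 consumed = (1/1) × 54.91 = 54.91 mol
N2 remaining = 70.33 − 54.91 = 15.42 mol
mass = 15.42 × 28.01 = 431.9 g

432 g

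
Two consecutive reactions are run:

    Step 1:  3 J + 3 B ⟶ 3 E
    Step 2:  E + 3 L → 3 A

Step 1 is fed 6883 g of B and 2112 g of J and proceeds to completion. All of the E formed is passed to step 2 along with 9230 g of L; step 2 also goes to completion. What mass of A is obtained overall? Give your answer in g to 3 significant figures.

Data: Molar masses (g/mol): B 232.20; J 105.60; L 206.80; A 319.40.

14300 g

Step 1:
n(B) = 6883 / 232.20 = 29.64 mol
n(J) = 2112 / 105.60 = 20.00 mol
n/ν → B: 9.880, J: 6.667; J is limiting.
n(E) produced = (3/3) × 20.00 = 20.00 mol
Step 2:
n(E) available = 20.00 mol
n(L) = 9230 / 206.80 = 44.63 mol
n/ν → E: 20.00, L: 14.88; L is limiting.
n(A) = (3/3) × 44.63 = 44.63 mol
mass = 44.63 × 319.40 = 14250 g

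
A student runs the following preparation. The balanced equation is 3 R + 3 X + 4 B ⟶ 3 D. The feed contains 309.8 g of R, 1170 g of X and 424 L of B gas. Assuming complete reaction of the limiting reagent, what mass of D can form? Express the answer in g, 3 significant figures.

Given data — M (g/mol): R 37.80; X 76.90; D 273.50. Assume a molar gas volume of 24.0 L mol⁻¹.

n(R) = 309.8 / 37.80 = 8.196 mol
n(X) = 1170 / 76.90 = 15.21 mol
n(B) = 424.0 / 24.0 = 17.67 mol
n/ν for R = 8.196/3 = 2.732
n/ν for X = 15.21/3 = 5.070
n/ν for B = 17.67/4 = 4.418
Smallest n/ν is R → limiting reagent.
n(D) = (3/3) × 8.196 = 8.196 mol
mass = 8.196 × 273.50 = 2242 g

2240 g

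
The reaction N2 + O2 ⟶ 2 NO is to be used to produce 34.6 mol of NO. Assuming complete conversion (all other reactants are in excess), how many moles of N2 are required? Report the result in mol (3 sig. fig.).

17.3 mol

n(NO) = 34.60 mol
n(N2) = (1/2) × 34.60 = 17.30 mol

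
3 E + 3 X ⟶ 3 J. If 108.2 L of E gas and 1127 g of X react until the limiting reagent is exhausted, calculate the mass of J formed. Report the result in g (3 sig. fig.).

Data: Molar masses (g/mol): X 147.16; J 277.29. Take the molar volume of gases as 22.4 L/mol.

1340 g

n(E) = 108.2 / 22.4 = 4.830 mol
n(X) = 1127 / 147.16 = 7.658 mol
n/ν → E: 1.610, X: 2.553; E is limiting.
n(J) = (3/3) × 4.830 = 4.830 mol
mass = 4.830 × 277.29 = 1339 g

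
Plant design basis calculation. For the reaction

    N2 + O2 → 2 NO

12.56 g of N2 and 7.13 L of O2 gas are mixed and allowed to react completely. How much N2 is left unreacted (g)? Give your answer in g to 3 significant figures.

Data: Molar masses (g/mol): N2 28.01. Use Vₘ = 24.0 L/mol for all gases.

4.24 g

n(N2) = 12.56 / 28.01 = 0.4484 mol
n(O2) = 7.130 / 24.0 = 0.2971 mol
n/ν → N2: 0.4484, O2: 0.2971; O2 is limiting.
N2 consumed = (1/1) × 0.2971 = 0.2971 mol
N2 remaining = 0.4484 − 0.2971 = 0.1513 mol
mass = 0.1513 × 28.01 = 4.238 g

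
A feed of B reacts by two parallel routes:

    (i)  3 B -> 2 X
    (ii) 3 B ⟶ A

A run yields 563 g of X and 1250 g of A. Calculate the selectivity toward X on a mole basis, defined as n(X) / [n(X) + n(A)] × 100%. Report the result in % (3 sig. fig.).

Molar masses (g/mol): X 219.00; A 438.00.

47.4 %

n(X) = 563 / 219.00 = 2.571 mol
n(A) = 1250 / 438.00 = 2.854 mol
selectivity = 2.571/(2.571+2.854) × 100 = 47.39 %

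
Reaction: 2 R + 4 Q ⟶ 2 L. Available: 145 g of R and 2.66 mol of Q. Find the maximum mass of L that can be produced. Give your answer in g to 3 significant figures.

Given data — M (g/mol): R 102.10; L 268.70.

n(R) = 145.0 / 102.10 = 1.420 mol
n(Q) = 2.660 mol
n/ν → R: 0.7100, Q: 0.6650; Q is limiting.
n(L) = (2/4) × 2.660 = 1.330 mol
mass = 1.330 × 268.70 = 357.4 g

357 g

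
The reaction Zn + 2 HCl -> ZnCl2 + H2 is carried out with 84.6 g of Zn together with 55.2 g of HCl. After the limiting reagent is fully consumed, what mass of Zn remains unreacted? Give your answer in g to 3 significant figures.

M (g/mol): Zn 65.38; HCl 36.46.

n(Zn) = 84.60 / 65.38 = 1.294 mol
n(HCl) = 55.20 / 36.46 = 1.514 mol
n/ν → Zn: 1.294, HCl: 0.7570; HCl is limiting.
Zn consumed = (1/2) × 1.514 = 0.7570 mol
Zn remaining = 1.294 − 0.7570 = 0.5370 mol
mass = 0.5370 × 65.38 = 35.11 g

35.1 g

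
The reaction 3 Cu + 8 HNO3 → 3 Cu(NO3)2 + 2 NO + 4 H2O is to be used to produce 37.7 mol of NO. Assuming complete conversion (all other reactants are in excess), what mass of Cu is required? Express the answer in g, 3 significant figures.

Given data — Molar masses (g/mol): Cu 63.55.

n(NO) = 37.70 mol
n(Cu) = (3/2) × 37.70 = 56.55 mol
mass = 56.55 × 63.55 = 3594 g

3590 g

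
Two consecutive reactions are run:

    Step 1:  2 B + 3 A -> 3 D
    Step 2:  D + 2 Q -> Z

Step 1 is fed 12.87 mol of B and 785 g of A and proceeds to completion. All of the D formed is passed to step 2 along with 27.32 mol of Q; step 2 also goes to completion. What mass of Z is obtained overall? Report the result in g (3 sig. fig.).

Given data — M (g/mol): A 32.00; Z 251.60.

Step 1:
n(B) = 12.87 mol
n(A) = 785.0 / 32.00 = 24.53 mol
n/ν for B = 12.87/2 = 6.435
n/ν for A = 24.53/3 = 8.177
Smallest n/ν is B → limiting reagent.
n(D) produced = (3/2) × 12.87 = 19.31 mol
Step 2:
n(D) available = 19.31 mol
n(Q) = 27.32 mol
n/ν for D = 19.31/1 = 19.31
n/ν for Q = 27.32/2 = 13.66
Smallest n/ν is Q → limiting reagent.
n(Z) = (1/2) × 27.32 = 13.66 mol
mass = 13.66 × 251.60 = 3437 g

3440 g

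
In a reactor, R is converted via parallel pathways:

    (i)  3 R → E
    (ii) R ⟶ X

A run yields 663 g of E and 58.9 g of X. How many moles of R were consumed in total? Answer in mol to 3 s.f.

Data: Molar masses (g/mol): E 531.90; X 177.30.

n(E) = 663 / 531.90 = 1.246 mol
n(X) = 58.9 / 177.30 = 0.3322 mol
n(R) via (i) = (3/1)×1.246 = 3.738 mol
n(R) via (ii) = (1/1)×0.3322 = 0.3322 mol
total n(R) = 3.738 + 0.3322 = 4.070 mol

4.07 mol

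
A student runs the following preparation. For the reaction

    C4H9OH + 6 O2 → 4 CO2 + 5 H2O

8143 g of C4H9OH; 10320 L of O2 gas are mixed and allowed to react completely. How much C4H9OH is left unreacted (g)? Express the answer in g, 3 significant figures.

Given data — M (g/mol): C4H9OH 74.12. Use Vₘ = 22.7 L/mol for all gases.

n(C4H9OH) = 8143 / 74.12 = 109.9 mol
n(O2) = 10320 / 22.7 = 454.6 mol
n/ν → C4H9OH: 109.9, O2: 75.77; O2 is limiting.
C4H9OH consumed = (1/6) × 454.6 = 75.77 mol
C4H9OH remaining = 109.9 − 75.77 = 34.13 mol
mass = 34.13 × 74.12 = 2530 g

2530 g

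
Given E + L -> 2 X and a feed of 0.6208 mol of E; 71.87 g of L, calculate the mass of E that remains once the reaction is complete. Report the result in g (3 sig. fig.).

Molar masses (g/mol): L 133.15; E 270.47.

n(E) = 0.6208 mol
n(L) = 71.87 / 133.15 = 0.5398 mol
n/ν for E = 0.6208/1 = 0.6208
n/ν for L = 0.5398/1 = 0.5398
Smallest n/ν is L → limiting reagent.
E consumed = (1/1) × 0.5398 = 0.5398 mol
E remaining = 0.6208 − 0.5398 = 0.08100 mol
mass = 0.08100 × 270.47 = 21.91 g

21.9 g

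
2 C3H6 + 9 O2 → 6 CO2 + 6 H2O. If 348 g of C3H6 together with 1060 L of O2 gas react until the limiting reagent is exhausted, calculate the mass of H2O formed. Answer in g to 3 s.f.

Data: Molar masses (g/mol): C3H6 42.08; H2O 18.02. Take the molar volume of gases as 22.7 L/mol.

n(C3H6) = 348.0 / 42.08 = 8.270 mol
n(O2) = 1060 / 22.7 = 46.70 mol
n/ν → C3H6: 4.135, O2: 5.189; C3H6 is limiting.
n(H2O) = (6/2) × 8.270 = 24.81 mol
mass = 24.81 × 18.02 = 447.1 g

447 g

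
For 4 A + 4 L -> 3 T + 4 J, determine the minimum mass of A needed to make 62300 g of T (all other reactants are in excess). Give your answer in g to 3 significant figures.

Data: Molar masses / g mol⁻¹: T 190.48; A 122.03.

53200 g

n(T) = 62300 / 190.48 = 327.1 mol
n(A) = (4/3) × 327.1 = 436.1 mol
mass = 436.1 × 122.03 = 53220 g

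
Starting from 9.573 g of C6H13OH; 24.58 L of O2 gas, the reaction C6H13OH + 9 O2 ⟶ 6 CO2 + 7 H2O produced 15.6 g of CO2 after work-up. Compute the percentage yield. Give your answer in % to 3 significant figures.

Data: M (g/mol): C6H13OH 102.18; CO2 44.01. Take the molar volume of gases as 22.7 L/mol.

63.1 %

n(C6H13OH) = 9.573 / 102.18 = 0.09369 mol
n(O2) = 24.58 / 22.7 = 1.083 mol
n/ν → C6H13OH: 0.09369, O2: 0.1203; C6H13OH is limiting.
theoretical n(CO2) = (6/1) × 0.09369 = 0.5621 mol → 24.74 g
% yield = 15.6 / 24.74 × 100 = 63.06 %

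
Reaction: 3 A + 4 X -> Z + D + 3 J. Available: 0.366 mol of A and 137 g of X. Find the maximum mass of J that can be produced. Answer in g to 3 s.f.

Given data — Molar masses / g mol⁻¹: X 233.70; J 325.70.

n(A) = 0.3660 mol
n(X) = 137.0 / 233.70 = 0.5862 mol
n/ν for A = 0.3660/3 = 0.1220
n/ν for X = 0.5862/4 = 0.1466
Smallest n/ν is A → limiting reagent.
n(J) = (3/3) × 0.3660 = 0.3660 mol
mass = 0.3660 × 325.70 = 119.2 g

119 g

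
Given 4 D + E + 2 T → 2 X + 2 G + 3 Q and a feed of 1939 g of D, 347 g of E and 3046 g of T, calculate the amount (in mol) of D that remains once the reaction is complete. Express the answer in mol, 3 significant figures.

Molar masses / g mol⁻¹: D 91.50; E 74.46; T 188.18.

2.55 mol

n(D) = 1939 / 91.50 = 21.19 mol
n(E) = 347.0 / 74.46 = 4.660 mol
n(T) = 3046 / 188.18 = 16.19 mol
n/ν for D = 21.19/4 = 5.298
n/ν for E = 4.660/1 = 4.660
n/ν for T = 16.19/2 = 8.095
Smallest n/ν is E → limiting reagent.
D consumed = (4/1) × 4.660 = 18.64 mol
D remaining = 21.19 − 18.64 = 2.550 mol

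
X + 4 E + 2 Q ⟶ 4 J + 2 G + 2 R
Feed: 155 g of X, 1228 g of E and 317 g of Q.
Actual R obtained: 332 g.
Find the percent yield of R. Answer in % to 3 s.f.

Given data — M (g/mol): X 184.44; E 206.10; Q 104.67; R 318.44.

n(X) = 155.0 / 184.44 = 0.8404 mol
n(E) = 1228 / 206.10 = 5.958 mol
n(Q) = 317.0 / 104.67 = 3.029 mol
n/ν → X: 0.8404, E: 1.490, Q: 1.515; X is limiting.
theoretical n(R) = (2/1) × 0.8404 = 1.681 mol → 535.3 g
% yield = 332 / 535.3 × 100 = 62.02 %

62.0 %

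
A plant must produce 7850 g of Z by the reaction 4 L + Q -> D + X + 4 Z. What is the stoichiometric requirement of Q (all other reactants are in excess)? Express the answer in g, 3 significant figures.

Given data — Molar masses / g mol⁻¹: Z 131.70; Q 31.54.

n(Z) = 7850 / 131.70 = 59.61 mol
n(Q) = (1/4) × 59.61 = 14.90 mol
mass = 14.90 × 31.54 = 469.9 g

470 g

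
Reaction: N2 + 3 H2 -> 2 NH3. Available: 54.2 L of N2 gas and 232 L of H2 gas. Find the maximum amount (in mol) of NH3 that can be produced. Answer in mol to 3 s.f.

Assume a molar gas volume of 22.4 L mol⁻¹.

4.84 mol

n(N2) = 54.20 / 22.4 = 2.420 mol
n(H2) = 232.0 / 22.4 = 10.36 mol
n/ν for N2 = 2.420/1 = 2.420
n/ν for H2 = 10.36/3 = 3.453
Smallest n/ν is N2 → limiting reagent.
n(NH3) = (2/1) × 2.420 = 4.840 mol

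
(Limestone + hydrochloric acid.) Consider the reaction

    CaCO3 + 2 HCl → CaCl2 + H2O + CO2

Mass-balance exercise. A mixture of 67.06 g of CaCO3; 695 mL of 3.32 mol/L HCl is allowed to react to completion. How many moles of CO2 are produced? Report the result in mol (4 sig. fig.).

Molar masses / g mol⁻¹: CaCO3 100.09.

n(CaCO3) = 67.06 / 100.09 = 0.6700 mol
n(HCl) = 3.32 × 695.0/1000 = 2.307 mol
n/ν for CaCO3 = 0.6700/1 = 0.6700
n/ν for HCl = 2.307/2 = 1.154
Smallest n/ν is CaCO3 → limiting reagent.
n(CO2) = (1/1) × 0.6700 = 0.6700 mol

0.6700 mol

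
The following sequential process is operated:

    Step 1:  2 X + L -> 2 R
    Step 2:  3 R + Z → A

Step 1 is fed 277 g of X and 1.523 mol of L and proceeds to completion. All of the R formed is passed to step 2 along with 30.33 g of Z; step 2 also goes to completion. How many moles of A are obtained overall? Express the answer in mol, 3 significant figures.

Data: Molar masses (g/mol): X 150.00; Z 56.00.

0.542 mol

Step 1:
n(X) = 277.0 / 150.00 = 1.847 mol
n(L) = 1.523 mol
n/ν → X: 0.9235, L: 1.523; X is limiting.
n(R) produced = (2/2) × 1.847 = 1.847 mol
Step 2:
n(R) available = 1.847 mol
n(Z) = 30.33 / 56.00 = 0.5416 mol
n/ν → R: 0.6157, Z: 0.5416; Z is limiting.
n(A) = (1/1) × 0.5416 = 0.5416 mol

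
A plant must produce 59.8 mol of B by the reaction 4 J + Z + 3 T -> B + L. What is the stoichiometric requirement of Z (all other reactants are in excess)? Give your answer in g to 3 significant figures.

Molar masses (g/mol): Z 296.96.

n(B) = 59.80 mol
n(Z) = (1/1) × 59.80 = 59.80 mol
mass = 59.80 × 296.96 = 17760 g

17800 g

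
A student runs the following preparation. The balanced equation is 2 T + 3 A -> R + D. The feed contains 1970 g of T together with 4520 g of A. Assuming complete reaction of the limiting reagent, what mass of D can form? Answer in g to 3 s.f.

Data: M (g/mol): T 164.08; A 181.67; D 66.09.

397 g

n(T) = 1970 / 164.08 = 12.01 mol
n(A) = 4520 / 181.67 = 24.88 mol
n/ν for T = 12.01/2 = 6.005
n/ν for A = 24.88/3 = 8.293
Smallest n/ν is T → limiting reagent.
n(D) = (1/2) × 12.01 = 6.005 mol
mass = 6.005 × 66.09 = 396.9 g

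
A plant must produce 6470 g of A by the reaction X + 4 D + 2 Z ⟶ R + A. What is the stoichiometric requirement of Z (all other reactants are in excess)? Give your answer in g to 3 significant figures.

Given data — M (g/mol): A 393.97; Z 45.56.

1500 g

n(A) = 6470 / 393.97 = 16.42 mol
n(Z) = (2/1) × 16.42 = 32.84 mol
mass = 32.84 × 45.56 = 1496 g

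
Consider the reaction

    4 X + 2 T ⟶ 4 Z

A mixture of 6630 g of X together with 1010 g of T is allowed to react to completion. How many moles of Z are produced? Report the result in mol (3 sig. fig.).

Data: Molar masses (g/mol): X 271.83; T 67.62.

24.4 mol

n(X) = 6630 / 271.83 = 24.39 mol
n(T) = 1010 / 67.62 = 14.94 mol
n/ν for X = 24.39/4 = 6.098
n/ν for T = 14.94/2 = 7.470
Smallest n/ν is X → limiting reagent.
n(Z) = (4/4) × 24.39 = 24.39 mol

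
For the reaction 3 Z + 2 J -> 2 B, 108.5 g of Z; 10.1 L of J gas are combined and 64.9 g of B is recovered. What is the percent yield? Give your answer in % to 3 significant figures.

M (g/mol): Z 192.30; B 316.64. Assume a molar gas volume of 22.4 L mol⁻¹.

54.5 %

n(Z) = 108.5 / 192.30 = 0.5642 mol
n(J) = 10.10 / 22.4 = 0.4509 mol
n/ν → Z: 0.1881, J: 0.2255; Z is limiting.
theoretical n(B) = (2/3) × 0.5642 = 0.3761 mol → 119.1 g
% yield = 64.9 / 119.1 × 100 = 54.49 %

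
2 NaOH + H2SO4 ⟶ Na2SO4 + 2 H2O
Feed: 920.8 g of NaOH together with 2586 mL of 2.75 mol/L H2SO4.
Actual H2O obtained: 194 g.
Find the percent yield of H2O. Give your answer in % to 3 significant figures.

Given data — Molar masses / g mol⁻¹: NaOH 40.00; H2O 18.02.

n(NaOH) = 920.8 / 40.00 = 23.02 mol
n(H2SO4) = 2.75 × 2586/1000 = 7.112 mol
n/ν for NaOH = 23.02/2 = 11.51
n/ν for H2SO4 = 7.112/1 = 7.112
Smallest n/ν is H2SO4 → limiting reagent.
theoretical n(H2O) = (2/1) × 7.112 = 14.22 mol → 256.2 g
% yield = 194 / 256.2 × 100 = 75.72 %

75.7 %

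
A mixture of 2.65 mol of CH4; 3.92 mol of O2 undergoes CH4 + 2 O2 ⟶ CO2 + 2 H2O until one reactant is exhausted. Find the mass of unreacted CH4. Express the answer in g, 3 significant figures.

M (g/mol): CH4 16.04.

11.1 g

n(CH4) = 2.650 mol
n(O2) = 3.920 mol
n/ν for CH4 = 2.650/1 = 2.650
n/ν for O2 = 3.920/2 = 1.960
Smallest n/ν is O2 → limiting reagent.
CH4 consumed = (1/2) × 3.920 = 1.960 mol
CH4 remaining = 2.650 − 1.960 = 0.6900 mol
mass = 0.6900 × 16.04 = 11.07 g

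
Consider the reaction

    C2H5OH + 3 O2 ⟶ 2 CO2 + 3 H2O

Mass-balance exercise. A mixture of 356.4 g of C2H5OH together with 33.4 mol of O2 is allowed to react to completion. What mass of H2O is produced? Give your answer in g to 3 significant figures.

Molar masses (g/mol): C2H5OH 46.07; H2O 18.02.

n(C2H5OH) = 356.4 / 46.07 = 7.736 mol
n(O2) = 33.40 mol
n/ν for C2H5OH = 7.736/1 = 7.736
n/ν for O2 = 33.40/3 = 11.13
Smallest n/ν is C2H5OH → limiting reagent.
n(H2O) = (3/1) × 7.736 = 23.21 mol
mass = 23.21 × 18.02 = 418.2 g

418 g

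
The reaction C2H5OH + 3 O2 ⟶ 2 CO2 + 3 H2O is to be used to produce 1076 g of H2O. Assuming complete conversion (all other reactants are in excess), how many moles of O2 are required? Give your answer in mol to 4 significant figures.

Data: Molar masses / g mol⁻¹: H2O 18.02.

59.71 mol

n(H2O) = 1076 / 18.02 = 59.71 mol
n(O2) = (3/3) × 59.71 = 59.71 mol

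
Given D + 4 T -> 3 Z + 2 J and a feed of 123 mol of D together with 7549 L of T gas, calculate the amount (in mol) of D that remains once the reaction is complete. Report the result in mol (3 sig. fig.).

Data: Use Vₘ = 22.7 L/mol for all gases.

39.9 mol

n(D) = 123.0 mol
n(T) = 7549 / 22.7 = 332.6 mol
n/ν for D = 123.0/1 = 123.0
n/ν for T = 332.6/4 = 83.15
Smallest n/ν is T → limiting reagent.
D consumed = (1/4) × 332.6 = 83.15 mol
D remaining = 123.0 − 83.15 = 39.85 mol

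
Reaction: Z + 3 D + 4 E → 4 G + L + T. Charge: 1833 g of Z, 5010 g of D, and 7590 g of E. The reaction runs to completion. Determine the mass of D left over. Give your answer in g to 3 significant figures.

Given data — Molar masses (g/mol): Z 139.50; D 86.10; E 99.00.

1620 g

n(Z) = 1833 / 139.50 = 13.14 mol
n(D) = 5010 / 86.10 = 58.19 mol
n(E) = 7590 / 99.00 = 76.67 mol
n/ν for Z = 13.14/1 = 13.14
n/ν for D = 58.19/3 = 19.40
n/ν for E = 76.67/4 = 19.17
Smallest n/ν is Z → limiting reagent.
D consumed = (3/1) × 13.14 = 39.42 mol
D remaining = 58.19 − 39.42 = 18.77 mol
mass = 18.77 × 86.10 = 1616 g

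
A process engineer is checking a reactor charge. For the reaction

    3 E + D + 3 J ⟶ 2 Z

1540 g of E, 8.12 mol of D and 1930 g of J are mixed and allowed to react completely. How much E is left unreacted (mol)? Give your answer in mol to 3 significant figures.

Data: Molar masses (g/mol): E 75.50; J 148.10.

7.37 mol

n(E) = 1540 / 75.50 = 20.40 mol
n(D) = 8.120 mol
n(J) = 1930 / 148.10 = 13.03 mol
n/ν → E: 6.800, D: 8.120, J: 4.343; J is limiting.
E consumed = (3/3) × 13.03 = 13.03 mol
E remaining = 20.40 − 13.03 = 7.370 mol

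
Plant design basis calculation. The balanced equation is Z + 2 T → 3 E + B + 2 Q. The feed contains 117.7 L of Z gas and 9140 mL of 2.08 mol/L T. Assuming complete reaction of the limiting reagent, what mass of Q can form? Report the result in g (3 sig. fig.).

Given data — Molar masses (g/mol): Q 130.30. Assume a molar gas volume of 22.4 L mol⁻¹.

1370 g

n(Z) = 117.7 / 22.4 = 5.254 mol
n(T) = 2.08 × 9140/1000 = 19.01 mol
n/ν → Z: 5.254, T: 9.505; Z is limiting.
n(Q) = (2/1) × 5.254 = 10.51 mol
mass = 10.51 × 130.30 = 1369 g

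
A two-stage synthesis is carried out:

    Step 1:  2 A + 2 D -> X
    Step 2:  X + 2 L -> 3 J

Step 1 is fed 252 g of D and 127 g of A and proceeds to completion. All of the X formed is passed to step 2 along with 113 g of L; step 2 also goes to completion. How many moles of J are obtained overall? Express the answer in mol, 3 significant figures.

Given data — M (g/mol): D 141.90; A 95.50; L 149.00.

Step 1:
n(D) = 252.0 / 141.90 = 1.776 mol
n(A) = 127.0 / 95.50 = 1.330 mol
n/ν → D: 0.8880, A: 0.6650; A is limiting.
n(X) produced = (1/2) × 1.330 = 0.6650 mol
Step 2:
n(X) available = 0.6650 mol
n(L) = 113.0 / 149.00 = 0.7584 mol
n/ν → X: 0.6650, L: 0.3792; L is limiting.
n(J) = (3/2) × 0.7584 = 1.138 mol

1.14 mol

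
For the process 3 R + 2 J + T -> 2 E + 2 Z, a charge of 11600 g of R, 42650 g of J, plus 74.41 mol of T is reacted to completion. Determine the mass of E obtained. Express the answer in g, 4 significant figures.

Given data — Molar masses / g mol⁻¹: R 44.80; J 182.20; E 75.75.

11270 g

n(R) = 11600 / 44.80 = 258.9 mol
n(J) = 42650 / 182.20 = 234.1 mol
n(T) = 74.41 mol
n/ν for R = 258.9/3 = 86.30
n/ν for J = 234.1/2 = 117.1
n/ν for T = 74.41/1 = 74.41
Smallest n/ν is T → limiting reagent.
n(E) = (2/1) × 74.41 = 148.8 mol
mass = 148.8 × 75.75 = 11270 g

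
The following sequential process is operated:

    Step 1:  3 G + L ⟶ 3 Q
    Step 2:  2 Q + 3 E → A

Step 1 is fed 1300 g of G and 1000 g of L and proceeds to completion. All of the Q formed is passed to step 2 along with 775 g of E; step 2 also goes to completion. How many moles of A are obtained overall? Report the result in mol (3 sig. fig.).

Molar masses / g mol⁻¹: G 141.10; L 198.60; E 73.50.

3.51 mol

Step 1:
n(G) = 1300 / 141.10 = 9.213 mol
n(L) = 1000 / 198.60 = 5.035 mol
n/ν → G: 3.071, L: 5.035; G is limiting.
n(Q) produced = (3/3) × 9.213 = 9.213 mol
Step 2:
n(Q) available = 9.213 mol
n(E) = 775.0 / 73.50 = 10.54 mol
n/ν → Q: 4.607, E: 3.513; E is limiting.
n(A) = (1/3) × 10.54 = 3.513 mol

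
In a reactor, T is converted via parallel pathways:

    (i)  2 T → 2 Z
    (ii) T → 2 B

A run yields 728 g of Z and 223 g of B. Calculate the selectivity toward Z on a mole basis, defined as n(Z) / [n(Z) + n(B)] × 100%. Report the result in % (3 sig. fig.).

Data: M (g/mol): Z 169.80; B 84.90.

n(Z) = 728 / 169.80 = 4.287 mol
n(B) = 223 / 84.90 = 2.627 mol
selectivity = 4.287/(4.287+2.627) × 100 = 62.00 %

62.0 %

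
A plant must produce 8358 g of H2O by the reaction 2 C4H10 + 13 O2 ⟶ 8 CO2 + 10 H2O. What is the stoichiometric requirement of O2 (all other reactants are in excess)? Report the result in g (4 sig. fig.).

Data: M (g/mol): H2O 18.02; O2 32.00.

n(H2O) = 8358 / 18.02 = 463.8 mol
n(O2) = (13/10) × 463.8 = 602.9 mol
mass = 602.9 × 32.00 = 19290 g

19290 g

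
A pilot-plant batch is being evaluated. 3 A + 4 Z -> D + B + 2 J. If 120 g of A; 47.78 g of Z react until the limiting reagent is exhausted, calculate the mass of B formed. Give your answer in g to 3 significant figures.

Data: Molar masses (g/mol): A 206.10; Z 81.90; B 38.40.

5.60 g

n(A) = 120.0 / 206.10 = 0.5822 mol
n(Z) = 47.78 / 81.90 = 0.5834 mol
n/ν for A = 0.5822/3 = 0.1941
n/ν for Z = 0.5834/4 = 0.1459
Smallest n/ν is Z → limiting reagent.
n(B) = (1/4) × 0.5834 = 0.1459 mol
mass = 0.1459 × 38.40 = 5.603 g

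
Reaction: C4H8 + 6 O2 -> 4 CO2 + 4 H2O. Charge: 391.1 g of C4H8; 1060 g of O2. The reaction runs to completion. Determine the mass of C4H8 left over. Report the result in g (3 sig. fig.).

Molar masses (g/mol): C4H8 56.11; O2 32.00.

81.3 g

n(C4H8) = 391.1 / 56.11 = 6.970 mol
n(O2) = 1060 / 32.00 = 33.13 mol
n/ν for C4H8 = 6.970/1 = 6.970
n/ν for O2 = 33.13/6 = 5.522
Smallest n/ν is O2 → limiting reagent.
C4H8 consumed = (1/6) × 33.13 = 5.522 mol
C4H8 remaining = 6.970 − 5.522 = 1.448 mol
mass = 1.448 × 56.11 = 81.25 g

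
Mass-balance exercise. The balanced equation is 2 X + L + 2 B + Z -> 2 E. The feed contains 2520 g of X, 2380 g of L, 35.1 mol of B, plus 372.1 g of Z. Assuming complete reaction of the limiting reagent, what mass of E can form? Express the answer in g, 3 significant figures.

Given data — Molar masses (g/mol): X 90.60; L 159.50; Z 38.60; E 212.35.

4090 g

n(X) = 2520 / 90.60 = 27.81 mol
n(L) = 2380 / 159.50 = 14.92 mol
n(B) = 35.10 mol
n(Z) = 372.1 / 38.60 = 9.640 mol
n/ν → X: 13.91, L: 14.92, B: 17.55, Z: 9.640; Z is limiting.
n(E) = (2/1) × 9.640 = 19.28 mol
mass = 19.28 × 212.35 = 4094 g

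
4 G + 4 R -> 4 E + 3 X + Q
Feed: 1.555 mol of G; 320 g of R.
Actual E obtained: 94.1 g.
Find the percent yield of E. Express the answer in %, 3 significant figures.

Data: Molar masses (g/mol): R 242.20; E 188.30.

37.8 %

n(G) = 1.555 mol
n(R) = 320.0 / 242.20 = 1.321 mol
n/ν for G = 1.555/4 = 0.3888
n/ν for R = 1.321/4 = 0.3303
Smallest n/ν is R → limiting reagent.
theoretical n(E) = (4/4) × 1.321 = 1.321 mol → 248.7 g
% yield = 94.1 / 248.7 × 100 = 37.84 %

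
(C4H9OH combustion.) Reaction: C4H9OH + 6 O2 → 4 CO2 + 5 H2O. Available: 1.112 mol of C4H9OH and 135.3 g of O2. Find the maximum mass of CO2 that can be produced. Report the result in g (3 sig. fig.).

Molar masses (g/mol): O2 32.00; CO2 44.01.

124 g

n(C4H9OH) = 1.112 mol
n(O2) = 135.3 / 32.00 = 4.228 mol
n/ν → C4H9OH: 1.112, O2: 0.7047; O2 is limiting.
n(CO2) = (4/6) × 4.228 = 2.819 mol
mass = 2.819 × 44.01 = 124.1 g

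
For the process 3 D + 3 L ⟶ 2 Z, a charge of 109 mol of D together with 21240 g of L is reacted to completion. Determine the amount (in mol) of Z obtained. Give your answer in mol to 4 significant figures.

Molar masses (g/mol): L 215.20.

n(D) = 109.0 mol
n(L) = 21240 / 215.20 = 98.70 mol
n/ν for D = 109.0/3 = 36.33
n/ν for L = 98.70/3 = 32.90
Smallest n/ν is L → limiting reagent.
n(Z) = (2/3) × 98.70 = 65.80 mol

65.80 mol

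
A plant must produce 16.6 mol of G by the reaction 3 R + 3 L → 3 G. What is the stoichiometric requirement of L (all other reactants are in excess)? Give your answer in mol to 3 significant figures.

n(G) = 16.60 mol
n(L) = (3/3) × 16.60 = 16.60 mol

16.6 mol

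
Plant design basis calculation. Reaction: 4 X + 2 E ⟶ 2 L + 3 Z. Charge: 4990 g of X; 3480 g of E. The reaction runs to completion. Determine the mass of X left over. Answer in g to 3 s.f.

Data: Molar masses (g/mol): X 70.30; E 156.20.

1860 g

n(X) = 4990 / 70.30 = 70.98 mol
n(E) = 3480 / 156.20 = 22.28 mol
n/ν → X: 17.75, E: 11.14; E is limiting.
X consumed = (4/2) × 22.28 = 44.56 mol
X remaining = 70.98 − 44.56 = 26.42 mol
mass = 26.42 × 70.30 = 1857 g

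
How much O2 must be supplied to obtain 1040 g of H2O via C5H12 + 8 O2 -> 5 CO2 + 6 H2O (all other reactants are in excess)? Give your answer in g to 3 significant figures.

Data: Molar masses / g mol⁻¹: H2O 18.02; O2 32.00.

n(H2O) = 1040 / 18.02 = 57.71 mol
n(O2) = (8/6) × 57.71 = 76.95 mol
mass = 76.95 × 32.00 = 2462 g

2460 g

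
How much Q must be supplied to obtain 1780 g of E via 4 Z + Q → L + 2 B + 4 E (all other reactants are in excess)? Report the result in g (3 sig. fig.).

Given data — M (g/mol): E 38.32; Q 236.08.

2740 g

n(E) = 1780 / 38.32 = 46.45 mol
n(Q) = (1/4) × 46.45 = 11.61 mol
mass = 11.61 × 236.08 = 2741 g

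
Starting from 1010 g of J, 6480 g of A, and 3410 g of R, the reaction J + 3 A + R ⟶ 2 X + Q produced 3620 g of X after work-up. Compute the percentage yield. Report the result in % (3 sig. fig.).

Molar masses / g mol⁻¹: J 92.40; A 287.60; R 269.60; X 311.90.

77.3 %

n(J) = 1010 / 92.40 = 10.93 mol
n(A) = 6480 / 287.60 = 22.53 mol
n(R) = 3410 / 269.60 = 12.65 mol
n/ν for J = 10.93/1 = 10.93
n/ν for A = 22.53/3 = 7.510
n/ν for R = 12.65/1 = 12.65
Smallest n/ν is A → limiting reagent.
theoretical n(X) = (2/3) × 22.53 = 15.02 mol → 4685 g
% yield = 3620 / 4685 × 100 = 77.27 %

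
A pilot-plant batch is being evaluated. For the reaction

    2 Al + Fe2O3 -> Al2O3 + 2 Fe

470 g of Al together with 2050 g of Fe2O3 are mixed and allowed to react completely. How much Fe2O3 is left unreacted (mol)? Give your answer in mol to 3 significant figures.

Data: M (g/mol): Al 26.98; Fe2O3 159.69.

n(Al) = 470.0 / 26.98 = 17.42 mol
n(Fe2O3) = 2050 / 159.69 = 12.84 mol
n/ν for Al = 17.42/2 = 8.710
n/ν for Fe2O3 = 12.84/1 = 12.84
Smallest n/ν is Al → limiting reagent.
Fe2O3 consumed = (1/2) × 17.42 = 8.710 mol
Fe2O3 remaining = 12.84 − 8.710 = 4.130 mol

4.13 mol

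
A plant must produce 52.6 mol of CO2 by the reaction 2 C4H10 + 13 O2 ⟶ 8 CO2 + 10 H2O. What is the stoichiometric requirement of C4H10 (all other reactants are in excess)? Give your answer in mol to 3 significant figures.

n(CO2) = 52.60 mol
n(C4H10) = (2/8) × 52.60 = 13.15 mol

13.2 mol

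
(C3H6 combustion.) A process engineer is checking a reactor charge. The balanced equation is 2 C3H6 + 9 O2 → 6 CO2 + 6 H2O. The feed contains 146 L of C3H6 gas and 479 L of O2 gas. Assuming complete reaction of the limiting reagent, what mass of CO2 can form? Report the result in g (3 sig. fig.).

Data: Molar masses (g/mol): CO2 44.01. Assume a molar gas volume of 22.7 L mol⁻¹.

619 g

n(C3H6) = 146.0 / 22.7 = 6.432 mol
n(O2) = 479.0 / 22.7 = 21.10 mol
n/ν for C3H6 = 6.432/2 = 3.216
n/ν for O2 = 21.10/9 = 2.344
Smallest n/ν is O2 → limiting reagent.
n(CO2) = (6/9) × 21.10 = 14.07 mol
mass = 14.07 × 44.01 = 619.2 g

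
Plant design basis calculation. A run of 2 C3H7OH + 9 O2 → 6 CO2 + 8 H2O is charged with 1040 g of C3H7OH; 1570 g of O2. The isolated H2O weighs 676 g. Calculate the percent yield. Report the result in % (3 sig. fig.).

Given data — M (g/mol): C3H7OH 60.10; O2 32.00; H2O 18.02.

86.0 %

n(C3H7OH) = 1040 / 60.10 = 17.30 mol
n(O2) = 1570 / 32.00 = 49.06 mol
n/ν for C3H7OH = 17.30/2 = 8.650
n/ν for O2 = 49.06/9 = 5.451
Smallest n/ν is O2 → limiting reagent.
theoretical n(H2O) = (8/9) × 49.06 = 43.61 mol → 785.9 g
% yield = 676 / 785.9 × 100 = 86.02 %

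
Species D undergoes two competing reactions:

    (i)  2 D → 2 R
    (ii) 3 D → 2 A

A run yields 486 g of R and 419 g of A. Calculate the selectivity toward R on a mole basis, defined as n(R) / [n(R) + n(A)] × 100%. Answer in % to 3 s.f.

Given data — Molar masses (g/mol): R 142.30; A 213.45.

63.5 %

n(R) = 486 / 142.30 = 3.415 mol
n(A) = 419 / 213.45 = 1.963 mol
selectivity = 3.415/(3.415+1.963) × 100 = 63.50 %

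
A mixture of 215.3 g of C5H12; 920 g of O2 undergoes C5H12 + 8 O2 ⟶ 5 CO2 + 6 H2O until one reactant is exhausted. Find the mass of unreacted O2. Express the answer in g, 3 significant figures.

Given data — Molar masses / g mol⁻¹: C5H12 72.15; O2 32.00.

156 g

n(C5H12) = 215.3 / 72.15 = 2.984 mol
n(O2) = 920.0 / 32.00 = 28.75 mol
n/ν for C5H12 = 2.984/1 = 2.984
n/ν for O2 = 28.75/8 = 3.594
Smallest n/ν is C5H12 → limiting reagent.
O2 consumed = (8/1) × 2.984 = 23.87 mol
O2 remaining = 28.75 − 23.87 = 4.880 mol
mass = 4.880 × 32.00 = 156.2 g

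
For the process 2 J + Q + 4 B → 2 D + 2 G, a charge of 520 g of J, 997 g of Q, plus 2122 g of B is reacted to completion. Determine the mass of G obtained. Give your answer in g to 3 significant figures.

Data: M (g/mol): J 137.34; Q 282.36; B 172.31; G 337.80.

1280 g

n(J) = 520.0 / 137.34 = 3.786 mol
n(Q) = 997.0 / 282.36 = 3.531 mol
n(B) = 2122 / 172.31 = 12.32 mol
n/ν for J = 3.786/2 = 1.893
n/ν for Q = 3.531/1 = 3.531
n/ν for B = 12.32/4 = 3.080
Smallest n/ν is J → limiting reagent.
n(G) = (2/2) × 3.786 = 3.786 mol
mass = 3.786 × 337.80 = 1279 g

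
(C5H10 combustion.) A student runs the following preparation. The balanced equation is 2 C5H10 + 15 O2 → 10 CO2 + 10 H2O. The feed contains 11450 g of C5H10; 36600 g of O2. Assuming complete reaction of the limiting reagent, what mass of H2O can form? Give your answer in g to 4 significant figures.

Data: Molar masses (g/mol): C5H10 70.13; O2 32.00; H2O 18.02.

13740 g

n(C5H10) = 11450 / 70.13 = 163.3 mol
n(O2) = 36600 / 32.00 = 1144 mol
n/ν for C5H10 = 163.3/2 = 81.65
n/ν for O2 = 1144/15 = 76.27
Smallest n/ν is O2 → limiting reagent.
n(H2O) = (10/15) × 1144 = 762.7 mol
mass = 762.7 × 18.02 = 13740 g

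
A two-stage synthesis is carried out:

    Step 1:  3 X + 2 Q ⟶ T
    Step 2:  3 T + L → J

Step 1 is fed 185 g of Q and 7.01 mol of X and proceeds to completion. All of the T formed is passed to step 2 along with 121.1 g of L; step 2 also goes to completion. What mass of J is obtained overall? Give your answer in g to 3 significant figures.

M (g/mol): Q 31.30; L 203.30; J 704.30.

420 g

Step 1:
n(Q) = 185.0 / 31.30 = 5.911 mol
n(X) = 7.010 mol
n/ν for Q = 5.911/2 = 2.956
n/ν for X = 7.010/3 = 2.337
Smallest n/ν is X → limiting reagent.
n(T) produced = (1/3) × 7.010 = 2.337 mol
Step 2:
n(T) available = 2.337 mol
n(L) = 121.1 / 203.30 = 0.5957 mol
n/ν for T = 2.337/3 = 0.7790
n/ν for L = 0.5957/1 = 0.5957
Smallest n/ν is L → limiting reagent.
n(J) = (1/1) × 0.5957 = 0.5957 mol
mass = 0.5957 × 704.30 = 419.6 g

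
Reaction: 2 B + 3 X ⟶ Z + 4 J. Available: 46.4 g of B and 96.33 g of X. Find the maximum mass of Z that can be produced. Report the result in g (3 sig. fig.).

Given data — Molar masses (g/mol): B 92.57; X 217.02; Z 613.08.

n(B) = 46.40 / 92.57 = 0.5012 mol
n(X) = 96.33 / 217.02 = 0.4439 mol
n/ν → B: 0.2506, X: 0.1480; X is limiting.
n(Z) = (1/3) × 0.4439 = 0.1480 mol
mass = 0.1480 × 613.08 = 90.74 g

90.7 g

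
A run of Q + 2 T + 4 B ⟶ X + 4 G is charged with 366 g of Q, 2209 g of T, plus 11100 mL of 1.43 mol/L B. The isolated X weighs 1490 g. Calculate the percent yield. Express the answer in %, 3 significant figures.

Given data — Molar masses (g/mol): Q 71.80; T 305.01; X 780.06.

52.7 %

n(Q) = 366.0 / 71.80 = 5.097 mol
n(T) = 2209 / 305.01 = 7.242 mol
n(B) = 1.43 × 11100/1000 = 15.87 mol
n/ν for Q = 5.097/1 = 5.097
n/ν for T = 7.242/2 = 3.621
n/ν for B = 15.87/4 = 3.968
Smallest n/ν is T → limiting reagent.
theoretical n(X) = (1/2) × 7.242 = 3.621 mol → 2825 g
% yield = 1490 / 2825 × 100 = 52.74 %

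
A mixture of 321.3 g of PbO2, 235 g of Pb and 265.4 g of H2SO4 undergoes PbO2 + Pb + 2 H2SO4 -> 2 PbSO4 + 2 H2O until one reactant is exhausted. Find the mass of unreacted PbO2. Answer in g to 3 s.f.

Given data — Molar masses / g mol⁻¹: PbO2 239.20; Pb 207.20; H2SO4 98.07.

50.0 g

n(PbO2) = 321.3 / 239.20 = 1.343 mol
n(Pb) = 235.0 / 207.20 = 1.134 mol
n(H2SO4) = 265.4 / 98.07 = 2.706 mol
n/ν → PbO2: 1.343, Pb: 1.134, H2SO4: 1.353; Pb is limiting.
PbO2 consumed = (1/1) × 1.134 = 1.134 mol
PbO2 remaining = 1.343 − 1.134 = 0.2090 mol
mass = 0.2090 × 239.20 = 49.99 g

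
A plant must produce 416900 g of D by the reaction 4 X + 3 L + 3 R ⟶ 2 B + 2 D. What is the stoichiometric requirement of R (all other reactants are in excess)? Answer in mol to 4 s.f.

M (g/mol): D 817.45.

765.0 mol

n(D) = 416900 / 817.45 = 510.0 mol
n(R) = (3/2) × 510.0 = 765.0 mol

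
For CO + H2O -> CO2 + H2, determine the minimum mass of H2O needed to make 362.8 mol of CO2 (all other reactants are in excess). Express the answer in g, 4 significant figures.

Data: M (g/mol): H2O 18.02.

n(CO2) = 362.8 mol
n(H2O) = (1/1) × 362.8 = 362.8 mol
mass = 362.8 × 18.02 = 6538 g

6538 g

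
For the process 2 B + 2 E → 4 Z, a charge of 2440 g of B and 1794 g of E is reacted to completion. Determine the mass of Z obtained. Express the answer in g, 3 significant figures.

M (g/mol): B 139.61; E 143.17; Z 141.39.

n(B) = 2440 / 139.61 = 17.48 mol
n(E) = 1794 / 143.17 = 12.53 mol
n/ν → B: 8.740, E: 6.265; E is limiting.
n(Z) = (4/2) × 12.53 = 25.06 mol
mass = 25.06 × 141.39 = 3543 g

3540 g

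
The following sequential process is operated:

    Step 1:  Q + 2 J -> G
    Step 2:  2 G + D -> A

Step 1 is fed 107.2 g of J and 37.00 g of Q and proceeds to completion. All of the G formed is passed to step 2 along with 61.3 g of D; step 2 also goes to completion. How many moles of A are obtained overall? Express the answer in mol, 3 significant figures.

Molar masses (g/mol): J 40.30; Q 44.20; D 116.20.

0.419 mol

Step 1:
n(J) = 107.2 / 40.30 = 2.660 mol
n(Q) = 37.00 / 44.20 = 0.8371 mol
n/ν for J = 2.660/2 = 1.330
n/ν for Q = 0.8371/1 = 0.8371
Smallest n/ν is Q → limiting reagent.
n(G) produced = (1/1) × 0.8371 = 0.8371 mol
Step 2:
n(G) available = 0.8371 mol
n(D) = 61.30 / 116.20 = 0.5275 mol
n/ν for G = 0.8371/2 = 0.4186
n/ν for D = 0.5275/1 = 0.5275
Smallest n/ν is G → limiting reagent.
n(A) = (1/2) × 0.8371 = 0.4186 mol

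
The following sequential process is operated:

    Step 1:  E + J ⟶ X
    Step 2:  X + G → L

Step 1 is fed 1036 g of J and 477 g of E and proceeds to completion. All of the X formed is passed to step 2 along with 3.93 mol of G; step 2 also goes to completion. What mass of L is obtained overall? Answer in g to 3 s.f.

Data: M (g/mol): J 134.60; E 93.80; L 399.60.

Step 1:
n(J) = 1036 / 134.60 = 7.697 mol
n(E) = 477.0 / 93.80 = 5.085 mol
n/ν for J = 7.697/1 = 7.697
n/ν for E = 5.085/1 = 5.085
Smallest n/ν is E → limiting reagent.
n(X) produced = (1/1) × 5.085 = 5.085 mol
Step 2:
n(X) available = 5.085 mol
n(G) = 3.930 mol
n/ν for X = 5.085/1 = 5.085
n/ν for G = 3.930/1 = 3.930
Smallest n/ν is G → limiting reagent.
n(L) = (1/1) × 3.930 = 3.930 mol
mass = 3.930 × 399.60 = 1570 g

1570 g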